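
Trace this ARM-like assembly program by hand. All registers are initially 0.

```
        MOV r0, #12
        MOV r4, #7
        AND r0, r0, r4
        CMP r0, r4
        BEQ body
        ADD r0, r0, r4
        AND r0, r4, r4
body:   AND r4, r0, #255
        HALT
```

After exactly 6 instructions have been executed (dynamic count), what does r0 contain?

11

r0=12
r4=7
r0=12&7=4
CMP r0, r4  (cmp 4,7)
BEQ body: not taken
r0=4+7=11
After step 6: r0 = 11.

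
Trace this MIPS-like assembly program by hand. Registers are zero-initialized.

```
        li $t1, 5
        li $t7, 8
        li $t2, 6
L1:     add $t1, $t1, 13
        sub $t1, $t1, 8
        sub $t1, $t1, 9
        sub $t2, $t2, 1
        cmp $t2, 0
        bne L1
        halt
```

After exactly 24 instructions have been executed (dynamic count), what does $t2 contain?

3

after li $t1, 5: $t1=5
after li $t7, 8: $t7=8
after li $t2, 6: $t2=6
after add $t1, $t1, 13: $t1=5+13=18
after sub $t1, $t1, 8: $t1=18-8=10
after sub $t1, $t1, 9: $t1=10-9=1
after sub $t2, $t2, 1: $t2=6-1=5
cmp $t2, 0  (cmp 5,0)
bne L1: taken
after add $t1, $t1, 13: $t1=1+13=14
after sub $t1, $t1, 8: $t1=14-8=6
after sub $t1, $t1, 9: $t1=6-9=-3
after sub $t2, $t2, 1: $t2=5-1=4
cmp $t2, 0  (cmp 4,0)
bne L1: taken
after add $t1, $t1, 13: $t1=(-3)+13=10
after sub $t1, $t1, 8: $t1=10-8=2
after sub $t1, $t1, 9: $t1=2-9=-7
after sub $t2, $t2, 1: $t2=4-1=3
cmp $t2, 0  (cmp 3,0)
bne L1: taken
after add $t1, $t1, 13: $t1=(-7)+13=6
after sub $t1, $t1, 8: $t1=6-8=-2
after sub $t1, $t1, 9: $t1=(-2)-9=-11
After step 24: $t2 = 3.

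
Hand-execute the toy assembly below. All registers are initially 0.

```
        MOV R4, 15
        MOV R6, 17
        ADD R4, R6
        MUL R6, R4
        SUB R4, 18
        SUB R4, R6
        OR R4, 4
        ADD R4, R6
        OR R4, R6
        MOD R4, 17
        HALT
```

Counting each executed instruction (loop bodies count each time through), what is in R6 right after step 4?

544

MOV R4, 15 → R4=15
MOV R6, 17 → R6=17
ADD R4, R6 → R4=15+17=32
MUL R6, R4 → R6=17*32=544
After step 4: R6 = 544.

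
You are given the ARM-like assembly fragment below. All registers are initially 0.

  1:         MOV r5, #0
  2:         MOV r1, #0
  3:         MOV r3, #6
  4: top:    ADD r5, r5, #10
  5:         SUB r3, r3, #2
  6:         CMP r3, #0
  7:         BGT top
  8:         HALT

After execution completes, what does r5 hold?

r5=0
r1=0
r3=6
r5=0+10=10
r3=6-2=4
CMP r3, #0  (cmp 4,0)
BGT top: taken
r5=10+10=20
r3=4-2=2
CMP r3, #0  (cmp 2,0)
BGT top: taken
r5=20+10=30
r3=2-2=0
CMP r3, #0  (cmp 0,0)
BGT top: not taken
halt.

30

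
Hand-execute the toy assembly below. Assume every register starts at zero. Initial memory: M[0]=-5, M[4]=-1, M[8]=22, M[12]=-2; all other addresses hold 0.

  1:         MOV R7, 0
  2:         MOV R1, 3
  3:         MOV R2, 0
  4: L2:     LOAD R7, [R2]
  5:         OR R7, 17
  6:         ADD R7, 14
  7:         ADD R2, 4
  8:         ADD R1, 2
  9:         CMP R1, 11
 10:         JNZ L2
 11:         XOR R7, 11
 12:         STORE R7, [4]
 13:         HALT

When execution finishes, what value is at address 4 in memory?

6

R7=0
R1=3
R2=0
R7=M[0]=-5
R7=(-5)|17=-5
R7=(-5)+14=9
R2=0+4=4
R1=3+2=5
CMP R1, 11  (cmp 5,11)
JNZ L2: taken
R7=M[4]=-1
R7=(-1)|17=-1
R7=(-1)+14=13
R2=4+4=8
R1=5+2=7
CMP R1, 11  (cmp 7,11)
JNZ L2: taken
R7=M[8]=22
R7=22|17=23
R7=23+14=37
R2=8+4=12
R1=7+2=9
CMP R1, 11  (cmp 9,11)
JNZ L2: taken
R7=M[12]=-2
R7=(-2)|17=-1
R7=(-1)+14=13
R2=12+4=16
R1=9+2=11
CMP R1, 11  (cmp 11,11)
JNZ L2: not taken
R7=13^11=6
STORE R7, [4] → M[4]=6
halt.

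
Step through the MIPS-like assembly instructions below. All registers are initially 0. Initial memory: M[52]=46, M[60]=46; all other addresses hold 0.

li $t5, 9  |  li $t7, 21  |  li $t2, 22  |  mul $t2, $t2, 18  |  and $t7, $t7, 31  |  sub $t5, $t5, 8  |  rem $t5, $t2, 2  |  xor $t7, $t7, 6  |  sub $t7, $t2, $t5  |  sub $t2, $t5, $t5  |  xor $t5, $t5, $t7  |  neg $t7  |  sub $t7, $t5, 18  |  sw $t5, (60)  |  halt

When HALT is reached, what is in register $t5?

li $t5, 9 → $t5=9
li $t7, 21 → $t7=21
li $t2, 22 → $t2=22
mul $t2, $t2, 18 → $t2=22*18=396
and $t7, $t7, 31 → $t7=21&31=21
sub $t5, $t5, 8 → $t5=9-8=1
rem $t5, $t2, 2 → $t5=396%2=0
xor $t7, $t7, 6 → $t7=21^6=19
sub $t7, $t2, $t5 → $t7=396-0=396
sub $t2, $t5, $t5 → $t2=0-0=0
xor $t5, $t5, $t7 → $t5=0^396=396
neg $t7 → $t7=-(396)=-396
sub $t7, $t5, 18 → $t7=396-18=378
sw $t5, (60) → M[60]=396
halt.

396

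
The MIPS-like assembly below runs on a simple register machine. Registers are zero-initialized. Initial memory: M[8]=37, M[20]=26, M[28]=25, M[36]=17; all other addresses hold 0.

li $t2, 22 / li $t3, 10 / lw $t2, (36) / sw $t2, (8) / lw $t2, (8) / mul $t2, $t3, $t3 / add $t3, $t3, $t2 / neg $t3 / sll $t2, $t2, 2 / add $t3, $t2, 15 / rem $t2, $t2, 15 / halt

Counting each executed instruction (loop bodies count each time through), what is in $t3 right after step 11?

415

$t2=22
$t3=10
$t2=M[36]=17
sw $t2, (8) → M[8]=17
$t2=M[8]=17
$t2=10*10=100
$t3=10+100=110
$t3=-(110)=-110
$t2=100<<2=400
$t3=400+15=415
$t2=400%15=10
After step 11: $t3 = 415.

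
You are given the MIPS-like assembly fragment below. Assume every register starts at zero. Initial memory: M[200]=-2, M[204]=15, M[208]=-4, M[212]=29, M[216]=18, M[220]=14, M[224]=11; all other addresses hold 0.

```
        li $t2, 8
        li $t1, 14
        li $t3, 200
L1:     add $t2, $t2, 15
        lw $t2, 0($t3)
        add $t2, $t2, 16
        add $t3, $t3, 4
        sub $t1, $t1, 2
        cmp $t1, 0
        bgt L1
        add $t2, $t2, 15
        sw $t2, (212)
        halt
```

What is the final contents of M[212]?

$t2=8
$t1=14
$t3=200
$t2=8+15=23
$t2=M[200]=-2
$t2=(-2)+16=14
$t3=200+4=204
$t1=14-2=12
cmp $t1, 0  (cmp 12,0)
bgt L1: taken
$t2=14+15=29
$t2=M[204]=15
$t2=15+16=31
$t3=204+4=208
$t1=12-2=10
cmp $t1, 0  (cmp 10,0)
bgt L1: taken
$t2=31+15=46
$t2=M[208]=-4
$t2=(-4)+16=12
$t3=208+4=212
$t1=10-2=8
cmp $t1, 0  (cmp 8,0)
bgt L1: taken
$t2=12+15=27
$t2=M[212]=29
$t2=29+16=45
$t3=212+4=216
$t1=8-2=6
cmp $t1, 0  (cmp 6,0)
bgt L1: taken
$t2=45+15=60
$t2=M[216]=18
$t2=18+16=34
$t3=216+4=220
$t1=6-2=4
cmp $t1, 0  (cmp 4,0)
bgt L1: taken
$t2=34+15=49
$t2=M[220]=14
$t2=14+16=30
$t3=220+4=224
$t1=4-2=2
cmp $t1, 0  (cmp 2,0)
bgt L1: taken
$t2=30+15=45
$t2=M[224]=11
$t2=11+16=27
$t3=224+4=228
$t1=2-2=0
cmp $t1, 0  (cmp 0,0)
bgt L1: not taken
$t2=27+15=42
sw $t2, (212) → M[212]=42
halt.

42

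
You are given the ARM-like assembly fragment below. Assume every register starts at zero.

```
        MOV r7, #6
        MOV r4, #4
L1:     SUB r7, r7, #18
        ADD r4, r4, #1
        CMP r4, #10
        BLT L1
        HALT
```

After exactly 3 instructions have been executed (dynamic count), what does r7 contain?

-12

after MOV r7, #6: r7=6
after MOV r4, #4: r4=4
after SUB r7, r7, #18: r7=6-18=-12
After step 3: r7 = -12.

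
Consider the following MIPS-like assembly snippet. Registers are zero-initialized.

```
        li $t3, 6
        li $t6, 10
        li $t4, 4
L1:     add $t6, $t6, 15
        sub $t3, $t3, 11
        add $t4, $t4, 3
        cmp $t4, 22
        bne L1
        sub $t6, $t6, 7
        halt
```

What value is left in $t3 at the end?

$t3=6
$t6=10
$t4=4
$t6=10+15=25
$t3=6-11=-5
$t4=4+3=7
cmp $t4, 22  (cmp 7,22)
bne L1: taken
$t6=25+15=40
$t3=(-5)-11=-16
$t4=7+3=10
cmp $t4, 22  (cmp 10,22)
bne L1: taken
$t6=40+15=55
$t3=(-16)-11=-27
$t4=10+3=13
cmp $t4, 22  (cmp 13,22)
bne L1: taken
$t6=55+15=70
$t3=(-27)-11=-38
$t4=13+3=16
cmp $t4, 22  (cmp 16,22)
bne L1: taken
$t6=70+15=85
$t3=(-38)-11=-49
$t4=16+3=19
cmp $t4, 22  (cmp 19,22)
bne L1: taken
$t6=85+15=100
$t3=(-49)-11=-60
$t4=19+3=22
cmp $t4, 22  (cmp 22,22)
bne L1: not taken
$t6=100-7=93
halt.

-60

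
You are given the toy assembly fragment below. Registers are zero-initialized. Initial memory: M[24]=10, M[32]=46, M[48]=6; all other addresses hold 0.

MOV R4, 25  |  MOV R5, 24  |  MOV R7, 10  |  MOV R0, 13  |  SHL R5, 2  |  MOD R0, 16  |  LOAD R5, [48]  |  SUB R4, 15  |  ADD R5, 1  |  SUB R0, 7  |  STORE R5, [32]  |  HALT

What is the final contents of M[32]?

7

R4=25
R5=24
R7=10
R0=13
R5=24<<2=96
R0=13%16=13
R5=M[48]=6
R4=25-15=10
R5=6+1=7
R0=13-7=6
STORE R5, [32] → M[32]=7
halt.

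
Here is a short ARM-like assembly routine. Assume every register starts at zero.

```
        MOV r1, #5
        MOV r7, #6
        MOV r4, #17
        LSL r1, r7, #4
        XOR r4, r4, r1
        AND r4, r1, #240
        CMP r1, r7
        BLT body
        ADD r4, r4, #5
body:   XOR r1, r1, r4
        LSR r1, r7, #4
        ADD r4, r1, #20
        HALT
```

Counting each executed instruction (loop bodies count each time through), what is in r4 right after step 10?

101

r1=5
r7=6
r4=17
r1=6<<4=96
r4=17^96=113
r4=96&240=96
CMP r1, r7  (cmp 96,6)
BLT body: not taken
r4=96+5=101
r1=96^101=5
After step 10: r4 = 101.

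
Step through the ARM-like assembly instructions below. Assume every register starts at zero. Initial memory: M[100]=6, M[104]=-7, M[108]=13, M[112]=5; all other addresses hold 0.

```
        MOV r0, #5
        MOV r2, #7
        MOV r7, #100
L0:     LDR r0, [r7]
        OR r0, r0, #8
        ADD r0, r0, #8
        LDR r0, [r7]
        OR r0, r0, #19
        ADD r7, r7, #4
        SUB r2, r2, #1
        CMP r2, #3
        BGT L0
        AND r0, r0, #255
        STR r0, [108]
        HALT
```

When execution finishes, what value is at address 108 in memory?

MOV r0, #5 → r0=5
MOV r2, #7 → r2=7
MOV r7, #100 → r7=100
LDR r0, [r7] → r0=M[100]=6
OR r0, r0, #8 → r0=6|8=14
ADD r0, r0, #8 → r0=14+8=22
LDR r0, [r7] → r0=M[100]=6
OR r0, r0, #19 → r0=6|19=23
ADD r7, r7, #4 → r7=100+4=104
SUB r2, r2, #1 → r2=7-1=6
CMP r2, #3  (cmp 6,3)
BGT L0: taken
LDR r0, [r7] → r0=M[104]=-7
OR r0, r0, #8 → r0=(-7)|8=-7
ADD r0, r0, #8 → r0=(-7)+8=1
LDR r0, [r7] → r0=M[104]=-7
OR r0, r0, #19 → r0=(-7)|19=-5
ADD r7, r7, #4 → r7=104+4=108
SUB r2, r2, #1 → r2=6-1=5
CMP r2, #3  (cmp 5,3)
BGT L0: taken
LDR r0, [r7] → r0=M[108]=13
OR r0, r0, #8 → r0=13|8=13
ADD r0, r0, #8 → r0=13+8=21
LDR r0, [r7] → r0=M[108]=13
OR r0, r0, #19 → r0=13|19=31
ADD r7, r7, #4 → r7=108+4=112
SUB r2, r2, #1 → r2=5-1=4
CMP r2, #3  (cmp 4,3)
BGT L0: taken
LDR r0, [r7] → r0=M[112]=5
OR r0, r0, #8 → r0=5|8=13
ADD r0, r0, #8 → r0=13+8=21
LDR r0, [r7] → r0=M[112]=5
OR r0, r0, #19 → r0=5|19=23
ADD r7, r7, #4 → r7=112+4=116
SUB r2, r2, #1 → r2=4-1=3
CMP r2, #3  (cmp 3,3)
BGT L0: not taken
AND r0, r0, #255 → r0=23&255=23
STR r0, [108] → M[108]=23
halt.

23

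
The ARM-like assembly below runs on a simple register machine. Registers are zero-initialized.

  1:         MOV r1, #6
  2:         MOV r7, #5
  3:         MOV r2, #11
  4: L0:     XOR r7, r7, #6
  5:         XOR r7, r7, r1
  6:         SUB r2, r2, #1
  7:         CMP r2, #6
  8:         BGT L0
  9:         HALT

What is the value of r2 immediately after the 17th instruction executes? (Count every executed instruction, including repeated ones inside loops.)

8

after MOV r1, #6: r1=6
after MOV r7, #5: r7=5
after MOV r2, #11: r2=11
after XOR r7, r7, #6: r7=5^6=3
after XOR r7, r7, r1: r7=3^6=5
after SUB r2, r2, #1: r2=11-1=10
CMP r2, #6  (cmp 10,6)
BGT L0: taken
after XOR r7, r7, #6: r7=5^6=3
after XOR r7, r7, r1: r7=3^6=5
after SUB r2, r2, #1: r2=10-1=9
CMP r2, #6  (cmp 9,6)
BGT L0: taken
after XOR r7, r7, #6: r7=5^6=3
after XOR r7, r7, r1: r7=3^6=5
after SUB r2, r2, #1: r2=9-1=8
CMP r2, #6  (cmp 8,6)
After step 17: r2 = 8.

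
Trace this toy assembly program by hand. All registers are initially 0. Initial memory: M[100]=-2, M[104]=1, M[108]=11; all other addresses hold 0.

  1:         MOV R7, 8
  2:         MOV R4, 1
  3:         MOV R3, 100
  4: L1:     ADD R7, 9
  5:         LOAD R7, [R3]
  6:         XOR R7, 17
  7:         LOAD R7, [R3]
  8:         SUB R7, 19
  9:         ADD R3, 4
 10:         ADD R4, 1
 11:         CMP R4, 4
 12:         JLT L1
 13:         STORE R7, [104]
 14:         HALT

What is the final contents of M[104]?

-8

after MOV R7, 8: R7=8
after MOV R4, 1: R4=1
after MOV R3, 100: R3=100
after ADD R7, 9: R7=8+9=17
after LOAD R7, [R3]: R7=M[100]=-2
after XOR R7, 17: R7=(-2)^17=-17
after LOAD R7, [R3]: R7=M[100]=-2
after SUB R7, 19: R7=(-2)-19=-21
after ADD R3, 4: R3=100+4=104
after ADD R4, 1: R4=1+1=2
CMP R4, 4  (cmp 2,4)
JLT L1: taken
after ADD R7, 9: R7=(-21)+9=-12
after LOAD R7, [R3]: R7=M[104]=1
after XOR R7, 17: R7=1^17=16
after LOAD R7, [R3]: R7=M[104]=1
after SUB R7, 19: R7=1-19=-18
after ADD R3, 4: R3=104+4=108
after ADD R4, 1: R4=2+1=3
CMP R4, 4  (cmp 3,4)
JLT L1: taken
after ADD R7, 9: R7=(-18)+9=-9
after LOAD R7, [R3]: R7=M[108]=11
after XOR R7, 17: R7=11^17=26
after LOAD R7, [R3]: R7=M[108]=11
after SUB R7, 19: R7=11-19=-8
after ADD R3, 4: R3=108+4=112
after ADD R4, 1: R4=3+1=4
CMP R4, 4  (cmp 4,4)
JLT L1: not taken
STORE R7, [104] → M[104]=-8
halt.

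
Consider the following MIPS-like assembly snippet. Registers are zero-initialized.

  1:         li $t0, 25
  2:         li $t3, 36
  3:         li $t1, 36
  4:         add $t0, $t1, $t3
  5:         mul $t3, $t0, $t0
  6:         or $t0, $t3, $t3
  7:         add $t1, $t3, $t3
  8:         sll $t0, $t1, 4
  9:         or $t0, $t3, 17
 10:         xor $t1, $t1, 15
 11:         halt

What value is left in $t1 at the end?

10383

li $t0, 25 → $t0=25
li $t3, 36 → $t3=36
li $t1, 36 → $t1=36
add $t0, $t1, $t3 → $t0=36+36=72
mul $t3, $t0, $t0 → $t3=72*72=5184
or $t0, $t3, $t3 → $t0=5184|5184=5184
add $t1, $t3, $t3 → $t1=5184+5184=10368
sll $t0, $t1, 4 → $t0=10368<<4=165888
or $t0, $t3, 17 → $t0=5184|17=5201
xor $t1, $t1, 15 → $t1=10368^15=10383
halt.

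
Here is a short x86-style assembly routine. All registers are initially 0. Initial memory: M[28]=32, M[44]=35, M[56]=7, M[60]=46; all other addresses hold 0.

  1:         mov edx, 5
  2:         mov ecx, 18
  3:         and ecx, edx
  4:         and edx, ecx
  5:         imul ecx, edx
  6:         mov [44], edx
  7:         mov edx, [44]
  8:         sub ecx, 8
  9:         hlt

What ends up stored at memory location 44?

0

after mov edx, 5: edx=5
after mov ecx, 18: ecx=18
after and ecx, edx: ecx=18&5=0
after and edx, ecx: edx=5&0=0
after imul ecx, edx: ecx=0*0=0
mov [44], edx → M[44]=0
after mov edx, [44]: edx=M[44]=0
after sub ecx, 8: ecx=0-8=-8
halt.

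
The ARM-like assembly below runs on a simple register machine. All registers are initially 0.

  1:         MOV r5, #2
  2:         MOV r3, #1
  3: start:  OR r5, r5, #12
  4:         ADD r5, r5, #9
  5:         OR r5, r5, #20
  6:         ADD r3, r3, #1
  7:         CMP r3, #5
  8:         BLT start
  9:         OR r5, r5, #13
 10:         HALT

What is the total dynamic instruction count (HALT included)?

28

after MOV r5, #2: r5=2
after MOV r3, #1: r3=1
after OR r5, r5, #12: r5=2|12=14
after ADD r5, r5, #9: r5=14+9=23
after OR r5, r5, #20: r5=23|20=23
after ADD r3, r3, #1: r3=1+1=2
CMP r3, #5  (cmp 2,5)
BLT start: taken
after OR r5, r5, #12: r5=23|12=31
after ADD r5, r5, #9: r5=31+9=40
after OR r5, r5, #20: r5=40|20=60
after ADD r3, r3, #1: r3=2+1=3
CMP r3, #5  (cmp 3,5)
BLT start: taken
after OR r5, r5, #12: r5=60|12=60
after ADD r5, r5, #9: r5=60+9=69
after OR r5, r5, #20: r5=69|20=85
after ADD r3, r3, #1: r3=3+1=4
CMP r3, #5  (cmp 4,5)
BLT start: taken
after OR r5, r5, #12: r5=85|12=93
after ADD r5, r5, #9: r5=93+9=102
after OR r5, r5, #20: r5=102|20=118
after ADD r3, r3, #1: r3=4+1=5
CMP r3, #5  (cmp 5,5)
BLT start: not taken
after OR r5, r5, #13: r5=118|13=127
halt.
Total executed instructions: 28.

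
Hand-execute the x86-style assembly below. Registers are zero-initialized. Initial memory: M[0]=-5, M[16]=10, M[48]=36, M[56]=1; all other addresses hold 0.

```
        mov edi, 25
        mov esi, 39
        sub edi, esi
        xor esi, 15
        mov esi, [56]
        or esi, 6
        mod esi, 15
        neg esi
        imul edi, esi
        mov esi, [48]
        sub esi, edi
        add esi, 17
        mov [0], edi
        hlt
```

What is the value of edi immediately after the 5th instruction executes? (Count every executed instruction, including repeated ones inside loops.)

-14

after mov edi, 25: edi=25
after mov esi, 39: esi=39
after sub edi, esi: edi=25-39=-14
after xor esi, 15: esi=39^15=40
after mov esi, [56]: esi=M[56]=1
After step 5: edi = -14.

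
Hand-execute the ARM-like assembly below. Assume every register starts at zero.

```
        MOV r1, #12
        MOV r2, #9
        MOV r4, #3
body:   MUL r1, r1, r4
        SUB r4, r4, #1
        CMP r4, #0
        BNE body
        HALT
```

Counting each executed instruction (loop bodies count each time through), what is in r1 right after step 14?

after MOV r1, #12: r1=12
after MOV r2, #9: r2=9
after MOV r4, #3: r4=3
after MUL r1, r1, r4: r1=12*3=36
after SUB r4, r4, #1: r4=3-1=2
CMP r4, #0  (cmp 2,0)
BNE body: taken
after MUL r1, r1, r4: r1=36*2=72
after SUB r4, r4, #1: r4=2-1=1
CMP r4, #0  (cmp 1,0)
BNE body: taken
after MUL r1, r1, r4: r1=72*1=72
after SUB r4, r4, #1: r4=1-1=0
CMP r4, #0  (cmp 0,0)
After step 14: r1 = 72.

72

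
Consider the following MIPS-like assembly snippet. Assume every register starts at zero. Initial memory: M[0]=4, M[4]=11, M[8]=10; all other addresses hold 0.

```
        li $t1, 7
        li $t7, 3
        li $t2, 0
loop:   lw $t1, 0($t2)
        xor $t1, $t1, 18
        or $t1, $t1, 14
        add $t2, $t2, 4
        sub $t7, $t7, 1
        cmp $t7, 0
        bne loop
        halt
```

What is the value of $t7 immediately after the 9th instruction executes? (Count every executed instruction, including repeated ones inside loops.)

li $t1, 7 → $t1=7
li $t7, 3 → $t7=3
li $t2, 0 → $t2=0
lw $t1, 0($t2) → $t1=M[0]=4
xor $t1, $t1, 18 → $t1=4^18=22
or $t1, $t1, 14 → $t1=22|14=30
add $t2, $t2, 4 → $t2=0+4=4
sub $t7, $t7, 1 → $t7=3-1=2
cmp $t7, 0  (cmp 2,0)
After step 9: $t7 = 2.

2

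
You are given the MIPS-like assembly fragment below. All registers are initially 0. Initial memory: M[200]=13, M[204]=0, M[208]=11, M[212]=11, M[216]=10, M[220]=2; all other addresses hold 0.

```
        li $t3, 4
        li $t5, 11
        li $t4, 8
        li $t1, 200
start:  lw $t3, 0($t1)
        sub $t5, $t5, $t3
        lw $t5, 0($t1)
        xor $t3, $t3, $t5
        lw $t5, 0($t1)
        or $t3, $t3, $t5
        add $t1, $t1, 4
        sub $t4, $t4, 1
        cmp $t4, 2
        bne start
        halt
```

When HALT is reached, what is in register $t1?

$t3=4
$t5=11
$t4=8
$t1=200
$t3=M[200]=13
$t5=11-13=-2
$t5=M[200]=13
$t3=13^13=0
$t5=M[200]=13
$t3=0|13=13
$t1=200+4=204
$t4=8-1=7
cmp $t4, 2  (cmp 7,2)
bne start: taken
$t3=M[204]=0
$t5=13-0=13
$t5=M[204]=0
$t3=0^0=0
$t5=M[204]=0
$t3=0|0=0
$t1=204+4=208
$t4=7-1=6
cmp $t4, 2  (cmp 6,2)
bne start: taken
$t3=M[208]=11
$t5=0-11=-11
$t5=M[208]=11
$t3=11^11=0
$t5=M[208]=11
$t3=0|11=11
$t1=208+4=212
$t4=6-1=5
cmp $t4, 2  (cmp 5,2)
bne start: taken
$t3=M[212]=11
$t5=11-11=0
$t5=M[212]=11
$t3=11^11=0
$t5=M[212]=11
$t3=0|11=11
$t1=212+4=216
$t4=5-1=4
cmp $t4, 2  (cmp 4,2)
bne start: taken
$t3=M[216]=10
$t5=11-10=1
$t5=M[216]=10
$t3=10^10=0
$t5=M[216]=10
$t3=0|10=10
$t1=216+4=220
$t4=4-1=3
cmp $t4, 2  (cmp 3,2)
bne start: taken
$t3=M[220]=2
$t5=10-2=8
$t5=M[220]=2
$t3=2^2=0
$t5=M[220]=2
$t3=0|2=2
$t1=220+4=224
$t4=3-1=2
cmp $t4, 2  (cmp 2,2)
bne start: not taken
halt.

224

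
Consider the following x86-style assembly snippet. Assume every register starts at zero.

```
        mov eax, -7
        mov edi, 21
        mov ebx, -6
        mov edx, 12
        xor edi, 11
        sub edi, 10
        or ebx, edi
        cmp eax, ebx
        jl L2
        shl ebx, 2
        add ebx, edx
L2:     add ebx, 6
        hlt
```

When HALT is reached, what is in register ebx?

4

mov eax, -7 → eax=-7
mov edi, 21 → edi=21
mov ebx, -6 → ebx=-6
mov edx, 12 → edx=12
xor edi, 11 → edi=21^11=30
sub edi, 10 → edi=30-10=20
or ebx, edi → ebx=(-6)|20=-2
cmp eax, ebx  (cmp -7,-2)
jl L2: taken
add ebx, 6 → ebx=(-2)+6=4
halt.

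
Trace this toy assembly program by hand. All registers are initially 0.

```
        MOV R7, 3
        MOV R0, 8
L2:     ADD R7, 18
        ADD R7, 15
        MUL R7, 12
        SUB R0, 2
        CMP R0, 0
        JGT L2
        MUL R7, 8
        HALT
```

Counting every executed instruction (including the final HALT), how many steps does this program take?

28

after MOV R7, 3: R7=3
after MOV R0, 8: R0=8
after ADD R7, 18: R7=3+18=21
after ADD R7, 15: R7=21+15=36
after MUL R7, 12: R7=36*12=432
after SUB R0, 2: R0=8-2=6
CMP R0, 0  (cmp 6,0)
JGT L2: taken
after ADD R7, 18: R7=432+18=450
after ADD R7, 15: R7=450+15=465
after MUL R7, 12: R7=465*12=5580
after SUB R0, 2: R0=6-2=4
CMP R0, 0  (cmp 4,0)
JGT L2: taken
after ADD R7, 18: R7=5580+18=5598
after ADD R7, 15: R7=5598+15=5613
after MUL R7, 12: R7=5613*12=67356
after SUB R0, 2: R0=4-2=2
CMP R0, 0  (cmp 2,0)
JGT L2: taken
after ADD R7, 18: R7=67356+18=67374
after ADD R7, 15: R7=67374+15=67389
after MUL R7, 12: R7=67389*12=808668
after SUB R0, 2: R0=2-2=0
CMP R0, 0  (cmp 0,0)
JGT L2: not taken
after MUL R7, 8: R7=808668*8=6469344
halt.
Total executed instructions: 28.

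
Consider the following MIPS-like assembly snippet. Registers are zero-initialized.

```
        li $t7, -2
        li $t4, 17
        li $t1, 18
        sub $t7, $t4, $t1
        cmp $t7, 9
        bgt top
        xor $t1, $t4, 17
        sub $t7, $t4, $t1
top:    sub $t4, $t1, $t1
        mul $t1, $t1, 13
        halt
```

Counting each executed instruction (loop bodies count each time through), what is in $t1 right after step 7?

after li $t7, -2: $t7=-2
after li $t4, 17: $t4=17
after li $t1, 18: $t1=18
after sub $t7, $t4, $t1: $t7=17-18=-1
cmp $t7, 9  (cmp -1,9)
bgt top: not taken
after xor $t1, $t4, 17: $t1=17^17=0
After step 7: $t1 = 0.

0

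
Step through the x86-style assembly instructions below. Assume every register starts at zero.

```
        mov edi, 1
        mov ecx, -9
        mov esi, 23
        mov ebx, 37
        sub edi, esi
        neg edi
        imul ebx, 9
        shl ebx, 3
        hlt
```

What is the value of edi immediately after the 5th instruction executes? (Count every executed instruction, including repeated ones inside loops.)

edi=1
ecx=-9
esi=23
ebx=37
edi=1-23=-22
After step 5: edi = -22.

-22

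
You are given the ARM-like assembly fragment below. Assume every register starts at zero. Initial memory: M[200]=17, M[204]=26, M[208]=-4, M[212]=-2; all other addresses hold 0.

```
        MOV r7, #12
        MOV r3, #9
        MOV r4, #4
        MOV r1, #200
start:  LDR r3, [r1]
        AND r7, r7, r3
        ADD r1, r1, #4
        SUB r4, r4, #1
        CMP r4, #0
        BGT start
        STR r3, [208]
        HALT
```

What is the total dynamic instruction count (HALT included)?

30

r7=12
r3=9
r4=4
r1=200
r3=M[200]=17
r7=12&17=0
r1=200+4=204
r4=4-1=3
CMP r4, #0  (cmp 3,0)
BGT start: taken
r3=M[204]=26
r7=0&26=0
r1=204+4=208
r4=3-1=2
CMP r4, #0  (cmp 2,0)
BGT start: taken
r3=M[208]=-4
r7=0&(-4)=0
r1=208+4=212
r4=2-1=1
CMP r4, #0  (cmp 1,0)
BGT start: taken
r3=M[212]=-2
r7=0&(-2)=0
r1=212+4=216
r4=1-1=0
CMP r4, #0  (cmp 0,0)
BGT start: not taken
STR r3, [208] → M[208]=-2
halt.
Total executed instructions: 30.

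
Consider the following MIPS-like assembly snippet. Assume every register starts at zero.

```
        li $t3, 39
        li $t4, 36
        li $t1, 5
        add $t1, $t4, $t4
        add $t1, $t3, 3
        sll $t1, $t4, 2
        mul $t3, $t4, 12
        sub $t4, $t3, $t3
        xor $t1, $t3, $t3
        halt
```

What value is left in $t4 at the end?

0

li $t3, 39 → $t3=39
li $t4, 36 → $t4=36
li $t1, 5 → $t1=5
add $t1, $t4, $t4 → $t1=36+36=72
add $t1, $t3, 3 → $t1=39+3=42
sll $t1, $t4, 2 → $t1=36<<2=144
mul $t3, $t4, 12 → $t3=36*12=432
sub $t4, $t3, $t3 → $t4=432-432=0
xor $t1, $t3, $t3 → $t1=432^432=0
halt.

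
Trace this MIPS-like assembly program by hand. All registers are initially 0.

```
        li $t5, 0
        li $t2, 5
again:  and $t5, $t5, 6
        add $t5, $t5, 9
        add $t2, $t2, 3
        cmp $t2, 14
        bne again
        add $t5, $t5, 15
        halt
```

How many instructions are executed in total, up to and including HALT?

li $t5, 0 → $t5=0
li $t2, 5 → $t2=5
and $t5, $t5, 6 → $t5=0&6=0
add $t5, $t5, 9 → $t5=0+9=9
add $t2, $t2, 3 → $t2=5+3=8
cmp $t2, 14  (cmp 8,14)
bne again: taken
and $t5, $t5, 6 → $t5=9&6=0
add $t5, $t5, 9 → $t5=0+9=9
add $t2, $t2, 3 → $t2=8+3=11
cmp $t2, 14  (cmp 11,14)
bne again: taken
and $t5, $t5, 6 → $t5=9&6=0
add $t5, $t5, 9 → $t5=0+9=9
add $t2, $t2, 3 → $t2=11+3=14
cmp $t2, 14  (cmp 14,14)
bne again: not taken
add $t5, $t5, 15 → $t5=9+15=24
halt.
Total executed instructions: 19.

19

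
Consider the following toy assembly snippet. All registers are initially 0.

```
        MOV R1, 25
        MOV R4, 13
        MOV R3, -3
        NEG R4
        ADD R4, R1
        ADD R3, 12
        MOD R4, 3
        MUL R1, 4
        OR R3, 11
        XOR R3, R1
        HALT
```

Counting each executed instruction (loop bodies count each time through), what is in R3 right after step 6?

R1=25
R4=13
R3=-3
R4=-(13)=-13
R4=(-13)+25=12
R3=(-3)+12=9
After step 6: R3 = 9.

9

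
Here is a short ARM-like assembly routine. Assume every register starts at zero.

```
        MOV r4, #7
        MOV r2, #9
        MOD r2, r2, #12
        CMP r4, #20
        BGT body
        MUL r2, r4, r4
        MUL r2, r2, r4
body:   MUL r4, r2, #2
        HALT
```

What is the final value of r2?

343

MOV r4, #7 → r4=7
MOV r2, #9 → r2=9
MOD r2, r2, #12 → r2=9%12=9
CMP r4, #20  (cmp 7,20)
BGT body: not taken
MUL r2, r4, r4 → r2=7*7=49
MUL r2, r2, r4 → r2=49*7=343
MUL r4, r2, #2 → r4=343*2=686
halt.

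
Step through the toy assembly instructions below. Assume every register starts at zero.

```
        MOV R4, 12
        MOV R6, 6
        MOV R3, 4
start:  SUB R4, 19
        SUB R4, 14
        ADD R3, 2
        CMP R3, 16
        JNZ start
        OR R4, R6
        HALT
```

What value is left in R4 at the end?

-186

R4=12
R6=6
R3=4
R4=12-19=-7
R4=(-7)-14=-21
R3=4+2=6
CMP R3, 16  (cmp 6,16)
JNZ start: taken
R4=(-21)-19=-40
R4=(-40)-14=-54
R3=6+2=8
CMP R3, 16  (cmp 8,16)
JNZ start: taken
R4=(-54)-19=-73
R4=(-73)-14=-87
R3=8+2=10
CMP R3, 16  (cmp 10,16)
JNZ start: taken
R4=(-87)-19=-106
R4=(-106)-14=-120
R3=10+2=12
CMP R3, 16  (cmp 12,16)
JNZ start: taken
R4=(-120)-19=-139
R4=(-139)-14=-153
R3=12+2=14
CMP R3, 16  (cmp 14,16)
JNZ start: taken
R4=(-153)-19=-172
R4=(-172)-14=-186
R3=14+2=16
CMP R3, 16  (cmp 16,16)
JNZ start: not taken
R4=(-186)|6=-186
halt.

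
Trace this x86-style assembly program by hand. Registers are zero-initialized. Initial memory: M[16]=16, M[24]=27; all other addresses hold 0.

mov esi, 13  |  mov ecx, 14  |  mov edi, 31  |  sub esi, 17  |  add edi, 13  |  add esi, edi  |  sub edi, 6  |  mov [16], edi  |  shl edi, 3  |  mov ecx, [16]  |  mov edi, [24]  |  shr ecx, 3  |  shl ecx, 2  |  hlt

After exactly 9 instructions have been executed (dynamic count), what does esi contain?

40

after mov esi, 13: esi=13
after mov ecx, 14: ecx=14
after mov edi, 31: edi=31
after sub esi, 17: esi=13-17=-4
after add edi, 13: edi=31+13=44
after add esi, edi: esi=(-4)+44=40
after sub edi, 6: edi=44-6=38
mov [16], edi → M[16]=38
after shl edi, 3: edi=38<<3=304
After step 9: esi = 40.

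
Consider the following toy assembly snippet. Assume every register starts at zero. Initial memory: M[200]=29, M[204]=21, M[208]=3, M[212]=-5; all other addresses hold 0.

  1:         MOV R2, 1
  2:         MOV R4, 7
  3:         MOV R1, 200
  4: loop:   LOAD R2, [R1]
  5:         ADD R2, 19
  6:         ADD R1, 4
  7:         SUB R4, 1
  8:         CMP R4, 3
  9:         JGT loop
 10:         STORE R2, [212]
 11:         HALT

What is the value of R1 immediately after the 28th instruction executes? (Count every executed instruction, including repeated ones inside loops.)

216

MOV R2, 1 → R2=1
MOV R4, 7 → R4=7
MOV R1, 200 → R1=200
LOAD R2, [R1] → R2=M[200]=29
ADD R2, 19 → R2=29+19=48
ADD R1, 4 → R1=200+4=204
SUB R4, 1 → R4=7-1=6
CMP R4, 3  (cmp 6,3)
JGT loop: taken
LOAD R2, [R1] → R2=M[204]=21
ADD R2, 19 → R2=21+19=40
ADD R1, 4 → R1=204+4=208
SUB R4, 1 → R4=6-1=5
CMP R4, 3  (cmp 5,3)
JGT loop: taken
LOAD R2, [R1] → R2=M[208]=3
ADD R2, 19 → R2=3+19=22
ADD R1, 4 → R1=208+4=212
SUB R4, 1 → R4=5-1=4
CMP R4, 3  (cmp 4,3)
JGT loop: taken
LOAD R2, [R1] → R2=M[212]=-5
ADD R2, 19 → R2=(-5)+19=14
ADD R1, 4 → R1=212+4=216
SUB R4, 1 → R4=4-1=3
CMP R4, 3  (cmp 3,3)
JGT loop: not taken
STORE R2, [212] → M[212]=14
After step 28: R1 = 216.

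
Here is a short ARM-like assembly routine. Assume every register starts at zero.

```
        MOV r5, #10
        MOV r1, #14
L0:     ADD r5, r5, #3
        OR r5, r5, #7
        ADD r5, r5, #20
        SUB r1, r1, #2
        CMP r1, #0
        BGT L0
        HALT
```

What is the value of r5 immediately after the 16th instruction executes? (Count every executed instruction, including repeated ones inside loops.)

63

r5=10
r1=14
r5=10+3=13
r5=13|7=15
r5=15+20=35
r1=14-2=12
CMP r1, #0  (cmp 12,0)
BGT L0: taken
r5=35+3=38
r5=38|7=39
r5=39+20=59
r1=12-2=10
CMP r1, #0  (cmp 10,0)
BGT L0: taken
r5=59+3=62
r5=62|7=63
After step 16: r5 = 63.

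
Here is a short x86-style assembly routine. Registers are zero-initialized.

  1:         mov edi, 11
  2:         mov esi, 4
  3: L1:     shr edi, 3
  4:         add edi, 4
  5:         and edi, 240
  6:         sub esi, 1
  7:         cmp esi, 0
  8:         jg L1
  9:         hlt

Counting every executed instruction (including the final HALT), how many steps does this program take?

27

mov edi, 11 → edi=11
mov esi, 4 → esi=4
shr edi, 3 → edi=11>>3=1
add edi, 4 → edi=1+4=5
and edi, 240 → edi=5&240=0
sub esi, 1 → esi=4-1=3
cmp esi, 0  (cmp 3,0)
jg L1: taken
shr edi, 3 → edi=0>>3=0
add edi, 4 → edi=0+4=4
and edi, 240 → edi=4&240=0
sub esi, 1 → esi=3-1=2
cmp esi, 0  (cmp 2,0)
jg L1: taken
shr edi, 3 → edi=0>>3=0
add edi, 4 → edi=0+4=4
and edi, 240 → edi=4&240=0
sub esi, 1 → esi=2-1=1
cmp esi, 0  (cmp 1,0)
jg L1: taken
shr edi, 3 → edi=0>>3=0
add edi, 4 → edi=0+4=4
and edi, 240 → edi=4&240=0
sub esi, 1 → esi=1-1=0
cmp esi, 0  (cmp 0,0)
jg L1: not taken
halt.
Total executed instructions: 27.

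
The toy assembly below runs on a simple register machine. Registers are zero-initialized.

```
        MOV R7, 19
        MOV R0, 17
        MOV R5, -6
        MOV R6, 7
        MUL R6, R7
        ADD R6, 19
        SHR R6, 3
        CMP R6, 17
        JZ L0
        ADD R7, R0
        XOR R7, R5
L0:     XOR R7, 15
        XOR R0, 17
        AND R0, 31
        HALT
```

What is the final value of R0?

0

R7=19
R0=17
R5=-6
R6=7
R6=7*19=133
R6=133+19=152
R6=152>>3=19
CMP R6, 17  (cmp 19,17)
JZ L0: not taken
R7=19+17=36
R7=36^(-6)=-34
R7=(-34)^15=-47
R0=17^17=0
R0=0&31=0
halt.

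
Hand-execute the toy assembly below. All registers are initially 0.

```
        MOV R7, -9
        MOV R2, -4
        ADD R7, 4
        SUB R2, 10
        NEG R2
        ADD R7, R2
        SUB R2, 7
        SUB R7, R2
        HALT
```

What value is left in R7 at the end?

2

after MOV R7, -9: R7=-9
after MOV R2, -4: R2=-4
after ADD R7, 4: R7=(-9)+4=-5
after SUB R2, 10: R2=(-4)-10=-14
after NEG R2: R2=-(-14)=14
after ADD R7, R2: R7=(-5)+14=9
after SUB R2, 7: R2=14-7=7
after SUB R7, R2: R7=9-7=2
halt.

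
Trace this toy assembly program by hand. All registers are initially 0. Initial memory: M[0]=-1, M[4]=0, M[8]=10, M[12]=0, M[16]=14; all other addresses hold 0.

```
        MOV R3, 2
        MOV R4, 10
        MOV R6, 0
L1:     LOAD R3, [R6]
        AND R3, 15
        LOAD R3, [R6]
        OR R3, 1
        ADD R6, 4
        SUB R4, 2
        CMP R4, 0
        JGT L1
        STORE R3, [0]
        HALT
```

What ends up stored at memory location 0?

15

MOV R3, 2 → R3=2
MOV R4, 10 → R4=10
MOV R6, 0 → R6=0
LOAD R3, [R6] → R3=M[0]=-1
AND R3, 15 → R3=(-1)&15=15
LOAD R3, [R6] → R3=M[0]=-1
OR R3, 1 → R3=(-1)|1=-1
ADD R6, 4 → R6=0+4=4
SUB R4, 2 → R4=10-2=8
CMP R4, 0  (cmp 8,0)
JGT L1: taken
LOAD R3, [R6] → R3=M[4]=0
AND R3, 15 → R3=0&15=0
LOAD R3, [R6] → R3=M[4]=0
OR R3, 1 → R3=0|1=1
ADD R6, 4 → R6=4+4=8
SUB R4, 2 → R4=8-2=6
CMP R4, 0  (cmp 6,0)
JGT L1: taken
LOAD R3, [R6] → R3=M[8]=10
AND R3, 15 → R3=10&15=10
LOAD R3, [R6] → R3=M[8]=10
OR R3, 1 → R3=10|1=11
ADD R6, 4 → R6=8+4=12
SUB R4, 2 → R4=6-2=4
CMP R4, 0  (cmp 4,0)
JGT L1: taken
LOAD R3, [R6] → R3=M[12]=0
AND R3, 15 → R3=0&15=0
LOAD R3, [R6] → R3=M[12]=0
OR R3, 1 → R3=0|1=1
ADD R6, 4 → R6=12+4=16
SUB R4, 2 → R4=4-2=2
CMP R4, 0  (cmp 2,0)
JGT L1: taken
LOAD R3, [R6] → R3=M[16]=14
AND R3, 15 → R3=14&15=14
LOAD R3, [R6] → R3=M[16]=14
OR R3, 1 → R3=14|1=15
ADD R6, 4 → R6=16+4=20
SUB R4, 2 → R4=2-2=0
CMP R4, 0  (cmp 0,0)
JGT L1: not taken
STORE R3, [0] → M[0]=15
halt.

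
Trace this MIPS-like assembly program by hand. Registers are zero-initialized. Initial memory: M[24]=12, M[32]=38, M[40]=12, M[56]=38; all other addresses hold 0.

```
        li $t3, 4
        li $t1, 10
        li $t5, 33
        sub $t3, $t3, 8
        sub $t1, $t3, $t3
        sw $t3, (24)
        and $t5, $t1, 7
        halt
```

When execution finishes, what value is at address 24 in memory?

-4

li $t3, 4 → $t3=4
li $t1, 10 → $t1=10
li $t5, 33 → $t5=33
sub $t3, $t3, 8 → $t3=4-8=-4
sub $t1, $t3, $t3 → $t1=(-4)-(-4)=0
sw $t3, (24) → M[24]=-4
and $t5, $t1, 7 → $t5=0&7=0
halt.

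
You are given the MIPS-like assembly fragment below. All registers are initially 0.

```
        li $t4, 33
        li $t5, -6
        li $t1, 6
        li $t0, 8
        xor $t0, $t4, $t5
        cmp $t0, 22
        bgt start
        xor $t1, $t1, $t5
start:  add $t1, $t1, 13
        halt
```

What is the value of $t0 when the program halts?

-37

$t4=33
$t5=-6
$t1=6
$t0=8
$t0=33^(-6)=-37
cmp $t0, 22  (cmp -37,22)
bgt start: not taken
$t1=6^(-6)=-4
$t1=(-4)+13=9
halt.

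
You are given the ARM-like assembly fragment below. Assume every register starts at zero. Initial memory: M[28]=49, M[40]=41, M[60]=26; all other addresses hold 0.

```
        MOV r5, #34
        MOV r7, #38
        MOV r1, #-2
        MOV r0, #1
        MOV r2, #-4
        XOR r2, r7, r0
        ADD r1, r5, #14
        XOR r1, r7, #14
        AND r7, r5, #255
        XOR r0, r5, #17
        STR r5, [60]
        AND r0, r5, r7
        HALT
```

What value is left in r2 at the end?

MOV r5, #34 → r5=34
MOV r7, #38 → r7=38
MOV r1, #-2 → r1=-2
MOV r0, #1 → r0=1
MOV r2, #-4 → r2=-4
XOR r2, r7, r0 → r2=38^1=39
ADD r1, r5, #14 → r1=34+14=48
XOR r1, r7, #14 → r1=38^14=40
AND r7, r5, #255 → r7=34&255=34
XOR r0, r5, #17 → r0=34^17=51
STR r5, [60] → M[60]=34
AND r0, r5, r7 → r0=34&34=34
halt.

39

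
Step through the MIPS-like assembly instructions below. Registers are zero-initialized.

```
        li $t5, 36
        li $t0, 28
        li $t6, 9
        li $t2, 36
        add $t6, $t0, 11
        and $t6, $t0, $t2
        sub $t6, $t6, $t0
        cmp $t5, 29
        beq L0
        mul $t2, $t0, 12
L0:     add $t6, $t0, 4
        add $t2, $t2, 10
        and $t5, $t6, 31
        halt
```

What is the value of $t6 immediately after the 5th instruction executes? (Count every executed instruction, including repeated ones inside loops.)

after li $t5, 36: $t5=36
after li $t0, 28: $t0=28
after li $t6, 9: $t6=9
after li $t2, 36: $t2=36
after add $t6, $t0, 11: $t6=28+11=39
After step 5: $t6 = 39.

39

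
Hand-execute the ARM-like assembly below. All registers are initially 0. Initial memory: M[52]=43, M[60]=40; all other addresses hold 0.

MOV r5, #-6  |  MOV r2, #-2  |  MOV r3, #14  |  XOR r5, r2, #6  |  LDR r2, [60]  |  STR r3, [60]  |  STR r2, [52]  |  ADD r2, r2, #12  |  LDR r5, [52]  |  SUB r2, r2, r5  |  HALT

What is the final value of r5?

r5=-6
r2=-2
r3=14
r5=(-2)^6=-8
r2=M[60]=40
STR r3, [60] → M[60]=14
STR r2, [52] → M[52]=40
r2=40+12=52
r5=M[52]=40
r2=52-40=12
halt.

40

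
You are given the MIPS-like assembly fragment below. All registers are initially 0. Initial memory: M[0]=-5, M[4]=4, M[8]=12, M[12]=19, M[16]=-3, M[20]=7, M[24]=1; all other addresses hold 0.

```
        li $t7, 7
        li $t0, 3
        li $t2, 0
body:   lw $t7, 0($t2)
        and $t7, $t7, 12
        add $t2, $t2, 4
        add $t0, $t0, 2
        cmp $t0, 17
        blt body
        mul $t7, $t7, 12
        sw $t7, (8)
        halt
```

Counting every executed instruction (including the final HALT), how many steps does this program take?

48

after li $t7, 7: $t7=7
after li $t0, 3: $t0=3
after li $t2, 0: $t2=0
after lw $t7, 0($t2): $t7=M[0]=-5
after and $t7, $t7, 12: $t7=(-5)&12=8
after add $t2, $t2, 4: $t2=0+4=4
after add $t0, $t0, 2: $t0=3+2=5
cmp $t0, 17  (cmp 5,17)
blt body: taken
after lw $t7, 0($t2): $t7=M[4]=4
after and $t7, $t7, 12: $t7=4&12=4
after add $t2, $t2, 4: $t2=4+4=8
after add $t0, $t0, 2: $t0=5+2=7
cmp $t0, 17  (cmp 7,17)
blt body: taken
after lw $t7, 0($t2): $t7=M[8]=12
after and $t7, $t7, 12: $t7=12&12=12
after add $t2, $t2, 4: $t2=8+4=12
after add $t0, $t0, 2: $t0=7+2=9
cmp $t0, 17  (cmp 9,17)
blt body: taken
after lw $t7, 0($t2): $t7=M[12]=19
after and $t7, $t7, 12: $t7=19&12=0
after add $t2, $t2, 4: $t2=12+4=16
after add $t0, $t0, 2: $t0=9+2=11
cmp $t0, 17  (cmp 11,17)
blt body: taken
after lw $t7, 0($t2): $t7=M[16]=-3
after and $t7, $t7, 12: $t7=(-3)&12=12
after add $t2, $t2, 4: $t2=16+4=20
after add $t0, $t0, 2: $t0=11+2=13
cmp $t0, 17  (cmp 13,17)
blt body: taken
after lw $t7, 0($t2): $t7=M[20]=7
after and $t7, $t7, 12: $t7=7&12=4
after add $t2, $t2, 4: $t2=20+4=24
after add $t0, $t0, 2: $t0=13+2=15
cmp $t0, 17  (cmp 15,17)
blt body: taken
after lw $t7, 0($t2): $t7=M[24]=1
after and $t7, $t7, 12: $t7=1&12=0
after add $t2, $t2, 4: $t2=24+4=28
after add $t0, $t0, 2: $t0=15+2=17
cmp $t0, 17  (cmp 17,17)
blt body: not taken
after mul $t7, $t7, 12: $t7=0*12=0
sw $t7, (8) → M[8]=0
halt.
Total executed instructions: 48.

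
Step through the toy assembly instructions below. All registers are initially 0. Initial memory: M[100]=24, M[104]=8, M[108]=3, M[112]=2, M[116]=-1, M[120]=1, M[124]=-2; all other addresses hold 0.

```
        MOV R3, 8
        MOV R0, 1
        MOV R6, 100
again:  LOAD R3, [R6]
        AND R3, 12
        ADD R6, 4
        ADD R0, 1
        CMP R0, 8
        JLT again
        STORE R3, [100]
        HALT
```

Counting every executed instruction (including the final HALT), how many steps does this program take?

47

R3=8
R0=1
R6=100
R3=M[100]=24
R3=24&12=8
R6=100+4=104
R0=1+1=2
CMP R0, 8  (cmp 2,8)
JLT again: taken
R3=M[104]=8
R3=8&12=8
R6=104+4=108
R0=2+1=3
CMP R0, 8  (cmp 3,8)
JLT again: taken
R3=M[108]=3
R3=3&12=0
R6=108+4=112
R0=3+1=4
CMP R0, 8  (cmp 4,8)
JLT again: taken
R3=M[112]=2
R3=2&12=0
R6=112+4=116
R0=4+1=5
CMP R0, 8  (cmp 5,8)
JLT again: taken
R3=M[116]=-1
R3=(-1)&12=12
R6=116+4=120
R0=5+1=6
CMP R0, 8  (cmp 6,8)
JLT again: taken
R3=M[120]=1
R3=1&12=0
R6=120+4=124
R0=6+1=7
CMP R0, 8  (cmp 7,8)
JLT again: taken
R3=M[124]=-2
R3=(-2)&12=12
R6=124+4=128
R0=7+1=8
CMP R0, 8  (cmp 8,8)
JLT again: not taken
STORE R3, [100] → M[100]=12
halt.
Total executed instructions: 47.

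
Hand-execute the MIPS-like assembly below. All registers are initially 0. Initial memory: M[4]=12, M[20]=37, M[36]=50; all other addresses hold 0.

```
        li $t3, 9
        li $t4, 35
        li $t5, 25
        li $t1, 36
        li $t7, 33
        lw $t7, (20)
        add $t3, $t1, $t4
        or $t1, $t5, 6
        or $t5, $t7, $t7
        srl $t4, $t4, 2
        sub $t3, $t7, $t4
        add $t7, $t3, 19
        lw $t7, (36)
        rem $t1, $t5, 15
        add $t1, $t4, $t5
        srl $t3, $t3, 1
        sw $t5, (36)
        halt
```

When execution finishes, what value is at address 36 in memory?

$t3=9
$t4=35
$t5=25
$t1=36
$t7=33
$t7=M[20]=37
$t3=36+35=71
$t1=25|6=31
$t5=37|37=37
$t4=35>>2=8
$t3=37-8=29
$t7=29+19=48
$t7=M[36]=50
$t1=37%15=7
$t1=8+37=45
$t3=29>>1=14
sw $t5, (36) → M[36]=37
halt.

37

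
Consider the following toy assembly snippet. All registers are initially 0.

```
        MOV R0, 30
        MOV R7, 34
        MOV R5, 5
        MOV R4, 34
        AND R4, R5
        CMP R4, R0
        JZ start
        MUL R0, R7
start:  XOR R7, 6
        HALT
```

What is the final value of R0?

1020

R0=30
R7=34
R5=5
R4=34
R4=34&5=0
CMP R4, R0  (cmp 0,30)
JZ start: not taken
R0=30*34=1020
R7=34^6=36
halt.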